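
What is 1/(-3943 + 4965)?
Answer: 1/1022 ≈ 0.00097847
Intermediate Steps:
1/(-3943 + 4965) = 1/1022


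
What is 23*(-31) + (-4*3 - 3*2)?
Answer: -731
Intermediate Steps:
23*(-31) + (-4*3 - 3*2) = -713 + (-12 - 6) = -713 - 18 = -731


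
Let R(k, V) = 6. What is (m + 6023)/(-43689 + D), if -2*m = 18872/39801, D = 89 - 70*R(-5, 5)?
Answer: -239711987/1752040020 ≈ -0.13682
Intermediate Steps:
D = -331 (D = 89 - 70*6 = 89 - 420 = -331)
m = -9436/39801 ≈ -0.23708
(m + 6023)/(-43689 + D) = (-9436/39801 + 6023)/(-43689 - 331) = (239711987/39801)/(-44020) = (239711987/39801)*(-1/44020) = -239711987/1752040020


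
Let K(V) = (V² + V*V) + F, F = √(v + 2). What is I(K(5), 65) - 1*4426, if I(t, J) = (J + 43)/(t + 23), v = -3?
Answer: -11791348/2665 - 54*I/2665 ≈ -4424.5 - 0.020263*I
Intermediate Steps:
F = I (F = √(-3 + 2) = √(-1) = I ≈ 1.0*I)
K(V) = I + 2*V² (K(V) = (V² + V*V) + I = (V² + V²) + I = 2*V² + I = I + 2*V²)
I(t, J) = (43 + J)/(23 + t)
I(K(5), 65) - 1*4426 = (43 + 65)/(23 + (I + 2*5²)) - 1*4426 = 108/(23 + (I + 2*25)) - 4426 = 108/(23 + (I + 50)) - 4426 = 108/(23 + (50 + I)) - 4426 = 108/(73 + I) - 4426 = ((73 - I)/5330)*108 - 4426 = 54*(73 - I)/2665 - 4426 = -4426 + 54*(73 - I)/2665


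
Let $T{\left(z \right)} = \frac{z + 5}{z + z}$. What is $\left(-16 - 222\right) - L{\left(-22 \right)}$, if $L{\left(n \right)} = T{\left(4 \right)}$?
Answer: $- \frac{1913}{8} \approx -239.13$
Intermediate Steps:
$T{\left(z \right)} = \frac{5 + z}{2 z}$
$L{\left(n \right)} = \frac{9}{8}$ ($L{\left(n \right)} = \frac{5 + 4}{2 \cdot 4} = \frac{1}{2} \cdot \frac{1}{4} \cdot 9 = \frac{9}{8}$)
$\left(-16 - 222\right) - L{\left(-22 \right)} = \left(-16 - 222\right) - \frac{9}{8} = -238 - \frac{9}{8} = - \frac{1913}{8}$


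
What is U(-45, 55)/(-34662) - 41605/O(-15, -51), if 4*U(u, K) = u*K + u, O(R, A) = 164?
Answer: -240334865/947428 ≈ -253.67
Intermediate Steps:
U(u, K) = u/4 + K*u/4 (U(u, K) = (u*K + u)/4 = (K*u + u)/4 = (u + K*u)/4 = u/4 + K*u/4)
U(-45, 55)/(-34662) - 41605/O(-15, -51) = ((¼)*(-45)*(1 + 55))/(-34662) - 41605/164 = ((¼)*(-45)*56)*(-1/34662) - 41605*1/164 = -630*(-1/34662) - 41605/164 = 105/5777 - 41605/164 = -240334865/947428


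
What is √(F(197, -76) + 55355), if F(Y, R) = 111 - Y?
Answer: 3*√6141 ≈ 235.09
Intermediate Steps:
√(F(197, -76) + 55355) = √((111 - 1*197) + 55355) = √((111 - 197) + 55355) = √(-86 + 55355) = √55269 = 3*√6141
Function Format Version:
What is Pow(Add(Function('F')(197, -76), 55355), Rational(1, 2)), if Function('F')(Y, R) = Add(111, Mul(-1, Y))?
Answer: Mul(3, Pow(6141, Rational(1, 2))) ≈ 235.09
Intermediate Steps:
Pow(Add(Function('F')(197, -76), 55355), Rational(1, 2)) = Pow(Add(Add(111, Mul(-1, 197)), 55355), Rational(1, 2)) = Pow(Add(Add(111, -197), 55355), Rational(1, 2)) = Pow(Add(-86, 55355), Rational(1, 2)) = Pow(55269, Rational(1, 2)) = Mul(3, Pow(6141, Rational(1, 2)))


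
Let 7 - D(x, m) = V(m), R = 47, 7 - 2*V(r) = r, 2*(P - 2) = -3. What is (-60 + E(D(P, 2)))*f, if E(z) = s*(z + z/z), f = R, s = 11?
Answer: 47/2 ≈ 23.500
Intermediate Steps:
P = ½ (P = 2 + (½)*(-3) = 2 - 3/2 = ½ ≈ 0.50000)
V(r) = 7/2 - r/2
D(x, m) = 7/2 + m/2 (D(x, m) = 7 - (7/2 - m/2) = 7 + (-7/2 + m/2) = 7/2 + m/2)
f = 47
E(z) = 11 + 11*z (E(z) = 11*(z + z/z) = 11*(z + 1) = 11*(1 + z) = 11 + 11*z)
(-60 + E(D(P, 2)))*f = (-60 + (11 + 11*(7/2 + (½)*2)))*47 = (-60 + (11 + 11*(7/2 + 1)))*47 = (-60 + (11 + 11*(9/2)))*47 = (-60 + (11 + 99/2))*47 = (-60 + 121/2)*47 = (½)*47 = 47/2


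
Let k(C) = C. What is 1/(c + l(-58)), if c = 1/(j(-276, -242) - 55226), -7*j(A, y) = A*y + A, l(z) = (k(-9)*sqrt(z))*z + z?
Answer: -3969091810906/1081743932311366323 - 11907272261032*I*sqrt(58)/360581310770455441 ≈ -3.6692e-6 - 0.00025149*I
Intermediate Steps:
l(z) = z - 9*z**(3/2) (l(z) = (-9*sqrt(z))*z + z = -9*z**(3/2) + z = z - 9*z**(3/2))
j(A, y) = -A/7 - A*y/7 (j(A, y) = -(A*y + A)/7 = -(A + A*y)/7 = -A/7 - A*y/7)
c = -7/453098 (c = 1/(-1/7*(-276)*(1 - 242) - 55226) = 1/(-1/7*(-276)*(-241) - 55226) = 1/(-66516/7 - 55226) = 1/(-453098/7) = -7/453098 ≈ -1.5449e-5)
1/(c + l(-58)) = 1/(-7/453098 + (-58 - (-522)*I*sqrt(58))) = 1/(-7/453098 + (-58 + 522*I*sqrt(58))) = 1/(-26279691/453098 + 522*I*sqrt(58))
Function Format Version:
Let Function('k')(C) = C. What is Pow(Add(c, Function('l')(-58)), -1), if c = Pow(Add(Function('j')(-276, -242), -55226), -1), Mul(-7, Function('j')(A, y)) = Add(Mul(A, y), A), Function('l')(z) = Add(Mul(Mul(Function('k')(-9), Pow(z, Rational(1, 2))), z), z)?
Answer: Add(Rational(-3969091810906, 1081743932311366323), Mul(Rational(-11907272261032, 360581310770455441), I, Pow(58, Rational(1, 2)))) ≈ Add(-3.6692e-6, Mul(-0.00025149, I))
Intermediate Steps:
Function('l')(z) = Add(z, Mul(-9, Pow(z, Rational(3, 2)))) (Function('l')(z) = Add(Mul(Mul(-9, Pow(z, Rational(1, 2))), z), z) = Add(Mul(-9, Pow(z, Rational(3, 2))), z) = Add(z, Mul(-9, Pow(z, Rational(3, 2)))))
Function('j')(A, y) = Add(Mul(Rational(-1, 7), A), Mul(Rational(-1, 7), A, y)) (Function('j')(A, y) = Mul(Rational(-1, 7), Add(Mul(A, y), A)) = Mul(Rational(-1, 7), Add(A, Mul(A, y))) = Add(Mul(Rational(-1, 7), A), Mul(Rational(-1, 7), A, y)))
c = Rational(-7, 453098) (c = Pow(Add(Mul(Rational(-1, 7), -276, Add(1, -242)), -55226), -1) = Pow(Add(Mul(Rational(-1, 7), -276, -241), -55226), -1) = Pow(Add(Rational(-66516, 7), -55226), -1) = Pow(Rational(-453098, 7), -1) = Rational(-7, 453098) ≈ -1.5449e-5)
Pow(Add(c, Function('l')(-58)), -1) = Pow(Add(Rational(-7, 453098), Add(-58, Mul(-9, Pow(-58, Rational(3, 2))))), -1) = Pow(Add(Rational(-7, 453098), Add(-58, Mul(-9, Mul(-58, I, Pow(58, Rational(1, 2)))))), -1) = Pow(Add(Rational(-7, 453098), Add(-58, Mul(522, I, Pow(58, Rational(1, 2))))), -1) = Pow(Add(Rational(-26279691, 453098), Mul(522, I, Pow(58, Rational(1, 2)))), -1)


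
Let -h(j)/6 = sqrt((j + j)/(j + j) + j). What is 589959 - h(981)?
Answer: 589959 + 6*sqrt(982) ≈ 5.9015e+5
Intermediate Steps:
h(j) = -6*sqrt(1 + j) (h(j) = -6*sqrt((j + j)/(j + j) + j) = -6*sqrt((2*j)/((2*j)) + j) = -6*sqrt((2*j)*(1/(2*j)) + j) = -6*sqrt(1 + j))
589959 - h(981) = 589959 - (-6)*sqrt(1 + 981) = 589959 - (-6)*sqrt(982) = 589959 + 6*sqrt(982)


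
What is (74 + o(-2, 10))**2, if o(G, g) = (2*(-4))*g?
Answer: 36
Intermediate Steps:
o(G, g) = -8*g
(74 + o(-2, 10))**2 = (74 - 8*10)**2 = (74 - 80)**2 = (-6)**2 = 36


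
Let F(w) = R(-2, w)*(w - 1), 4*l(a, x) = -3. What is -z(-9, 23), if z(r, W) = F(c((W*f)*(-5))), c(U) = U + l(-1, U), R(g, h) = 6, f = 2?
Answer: 2781/2 ≈ 1390.5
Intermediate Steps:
l(a, x) = -3/4 (l(a, x) = (1/4)*(-3) = -3/4)
c(U) = -3/4 + U (c(U) = U - 3/4 = -3/4 + U)
F(w) = -6 + 6*w (F(w) = 6*(w - 1) = 6*(-1 + w) = -6 + 6*w)
z(r, W) = -21/2 - 60*W (z(r, W) = -6 + 6*(-3/4 + (W*2)*(-5)) = -6 + 6*(-3/4 + (2*W)*(-5)) = -6 + 6*(-3/4 - 10*W) = -6 + (-9/2 - 60*W) = -21/2 - 60*W)
-z(-9, 23) = -(-21/2 - 60*23) = -(-21/2 - 1380) = -1*(-2781/2) = 2781/2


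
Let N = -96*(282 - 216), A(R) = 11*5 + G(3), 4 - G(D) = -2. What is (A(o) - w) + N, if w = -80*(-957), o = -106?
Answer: -82835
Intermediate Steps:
G(D) = 6 (G(D) = 4 - 1*(-2) = 4 + 2 = 6)
A(R) = 61 (A(R) = 11*5 + 6 = 55 + 6 = 61)
w = 76560
N = -6336 (N = -96*66 = -6336)
(A(o) - w) + N = (61 - 1*76560) - 6336 = (61 - 76560) - 6336 = -76499 - 6336 = -82835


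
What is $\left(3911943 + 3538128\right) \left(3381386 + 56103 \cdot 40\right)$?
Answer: $41910419110926$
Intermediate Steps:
$\left(3911943 + 3538128\right) \left(3381386 + 56103 \cdot 40\right) = 7450071 \left(3381386 + 2244120\right) = 7450071 \cdot 5625506 = 41910419110926$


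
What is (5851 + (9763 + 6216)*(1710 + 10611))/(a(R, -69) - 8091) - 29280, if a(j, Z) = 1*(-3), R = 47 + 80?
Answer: -216937715/4047 ≈ -53605.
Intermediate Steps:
R = 127
a(j, Z) = -3
(5851 + (9763 + 6216)*(1710 + 10611))/(a(R, -69) - 8091) - 29280 = (5851 + (9763 + 6216)*(1710 + 10611))/(-3 - 8091) - 29280 = (5851 + 15979*12321)/(-8094) - 29280 = (5851 + 196877259)*(-1/8094) - 29280 = 196883110*(-1/8094) - 29280 = -98441555/4047 - 29280 = -216937715/4047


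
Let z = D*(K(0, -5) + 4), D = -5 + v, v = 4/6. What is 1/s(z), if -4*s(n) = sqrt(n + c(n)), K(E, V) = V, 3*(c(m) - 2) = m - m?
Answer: -4*sqrt(57)/19 ≈ -1.5894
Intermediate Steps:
c(m) = 2 (c(m) = 2 + (m - m)/3 = 2 + (1/3)*0 = 2 + 0 = 2)
v = 2/3 (v = 4*(1/6) = 2/3 ≈ 0.66667)
D = -13/3 (D = -5 + 2/3 = -13/3 ≈ -4.3333)
z = 13/3 (z = -13*(-5 + 4)/3 = -13/3*(-1) = 13/3 ≈ 4.3333)
s(n) = -sqrt(2 + n)/4 (s(n) = -sqrt(n + 2)/4 = -sqrt(2 + n)/4)
1/s(z) = 1/(-sqrt(2 + 13/3)/4) = 1/(-sqrt(57)/12) = -4*sqrt(57)/19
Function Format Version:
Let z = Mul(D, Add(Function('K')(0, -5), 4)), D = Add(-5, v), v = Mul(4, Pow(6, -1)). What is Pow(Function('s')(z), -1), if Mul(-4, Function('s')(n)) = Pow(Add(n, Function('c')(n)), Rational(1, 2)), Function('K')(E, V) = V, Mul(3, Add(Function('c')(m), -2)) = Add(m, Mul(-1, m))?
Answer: Mul(Rational(-4, 19), Pow(57, Rational(1, 2))) ≈ -1.5894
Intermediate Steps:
Function('c')(m) = 2 (Function('c')(m) = Add(2, Mul(Rational(1, 3), Add(m, Mul(-1, m)))) = Add(2, Mul(Rational(1, 3), 0)) = Add(2, 0) = 2)
v = Rational(2, 3) (v = Mul(4, Rational(1, 6)) = Rational(2, 3) ≈ 0.66667)
D = Rational(-13, 3) (D = Add(-5, Rational(2, 3)) = Rational(-13, 3) ≈ -4.3333)
z = Rational(13, 3) (z = Mul(Rational(-13, 3), Add(-5, 4)) = Mul(Rational(-13, 3), -1) = Rational(13, 3) ≈ 4.3333)
Function('s')(n) = Mul(Rational(-1, 4), Pow(Add(2, n), Rational(1, 2))) (Function('s')(n) = Mul(Rational(-1, 4), Pow(Add(n, 2), Rational(1, 2))) = Mul(Rational(-1, 4), Pow(Add(2, n), Rational(1, 2))))
Pow(Function('s')(z), -1) = Pow(Mul(Rational(-1, 4), Pow(Add(2, Rational(13, 3)), Rational(1, 2))), -1) = Pow(Mul(Rational(-1, 4), Pow(Rational(19, 3), Rational(1, 2))), -1) = Pow(Mul(Rational(-1, 4), Mul(Rational(1, 3), Pow(57, Rational(1, 2)))), -1) = Pow(Mul(Rational(-1, 12), Pow(57, Rational(1, 2))), -1) = Mul(Rational(-4, 19), Pow(57, Rational(1, 2)))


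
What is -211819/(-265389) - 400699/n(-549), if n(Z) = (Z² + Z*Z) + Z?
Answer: 7075840432/53277107139 ≈ 0.13281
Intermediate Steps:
n(Z) = Z + 2*Z² (n(Z) = (Z² + Z²) + Z = 2*Z² + Z = Z + 2*Z²)
-211819/(-265389) - 400699/n(-549) = -211819/(-265389) - 400699*(-1/(549*(1 + 2*(-549)))) = -211819*(-1/265389) - 400699*(-1/(549*(1 - 1098))) = 211819/265389 - 400699/((-549*(-1097))) = 211819/265389 - 400699/602253 = 7075840432/53277107139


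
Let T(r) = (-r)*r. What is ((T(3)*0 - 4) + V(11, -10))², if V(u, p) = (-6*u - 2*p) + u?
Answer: 1521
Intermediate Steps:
T(r) = -r²
V(u, p) = -5*u - 2*p
((T(3)*0 - 4) + V(11, -10))² = ((-1*3²*0 - 4) + (-5*11 - 2*(-10)))² = ((-1*9*0 - 4) + (-55 + 20))² = ((-9*0 - 4) - 35)² = ((0 - 4) - 35)² = (-4 - 35)² = (-39)² = 1521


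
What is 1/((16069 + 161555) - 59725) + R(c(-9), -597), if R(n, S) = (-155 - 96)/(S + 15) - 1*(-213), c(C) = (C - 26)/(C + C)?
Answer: 14645060665/68617218 ≈ 213.43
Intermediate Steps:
c(C) = (-26 + C)/(2*C) (c(C) = (-26 + C)/((2*C)) = (-26 + C)*(1/(2*C)) = (-26 + C)/(2*C))
R(n, S) = 213 - 251/(15 + S) (R(n, S) = -251/(15 + S) + 213 = 213 - 251/(15 + S))
1/((16069 + 161555) - 59725) + R(c(-9), -597) = 1/((16069 + 161555) - 59725) + (2944 + 213*(-597))/(15 - 597) = 1/(177624 - 59725) + (2944 - 127161)/(-582) = 1/117899 - 1/582*(-124217) = 1/117899 + 124217/582 = 14645060665/68617218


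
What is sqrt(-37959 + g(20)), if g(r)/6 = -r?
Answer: 3*I*sqrt(4231) ≈ 195.14*I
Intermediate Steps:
g(r) = -6*r (g(r) = 6*(-r) = -6*r)
sqrt(-37959 + g(20)) = sqrt(-37959 - 6*20) = sqrt(-37959 - 120) = sqrt(-38079) = 3*I*sqrt(4231)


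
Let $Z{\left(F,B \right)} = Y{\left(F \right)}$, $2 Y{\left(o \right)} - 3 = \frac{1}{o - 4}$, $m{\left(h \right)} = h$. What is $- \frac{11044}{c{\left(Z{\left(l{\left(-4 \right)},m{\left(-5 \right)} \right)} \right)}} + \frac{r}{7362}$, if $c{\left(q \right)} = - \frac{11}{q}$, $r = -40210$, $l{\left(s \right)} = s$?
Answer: $\frac{21169993}{14724} \approx 1437.8$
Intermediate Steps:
$Y{\left(o \right)} = \frac{3}{2} + \frac{1}{2 \left(-4 + o\right)}$ ($Y{\left(o \right)} = \frac{3}{2} + \frac{1}{2 \left(o - 4\right)} = \frac{3}{2} + \frac{1}{2 \left(-4 + o\right)}$)
$Z{\left(F,B \right)} = \frac{-11 + 3 F}{2 \left(-4 + F\right)}$
$- \frac{11044}{c{\left(Z{\left(l{\left(-4 \right)},m{\left(-5 \right)} \right)} \right)}} + \frac{r}{7362} = - \frac{11044}{\left(-11\right) \frac{1}{\frac{1}{2} \frac{1}{-4 - 4} \left(-11 + 3 \left(-4\right)\right)}} - \frac{40210}{7362} = - \frac{11044}{\left(-11\right) \frac{1}{\frac{1}{2} \frac{1}{-8} \left(-11 - 12\right)}} - \frac{20105}{3681} = - \frac{11044}{\left(-11\right) \frac{1}{\frac{1}{2} \left(- \frac{1}{8}\right) \left(-23\right)}} - \frac{20105}{3681} = - \frac{11044}{\left(-11\right) \frac{1}{\frac{23}{16}}} - \frac{20105}{3681} = - \frac{11044}{\left(-11\right) \frac{16}{23}} - \frac{20105}{3681} = - \frac{11044}{- \frac{176}{23}} - \frac{20105}{3681} = \left(-11044\right) \left(- \frac{23}{176}\right) - \frac{20105}{3681} = \frac{5773}{4} - \frac{20105}{3681} = \frac{21169993}{14724}$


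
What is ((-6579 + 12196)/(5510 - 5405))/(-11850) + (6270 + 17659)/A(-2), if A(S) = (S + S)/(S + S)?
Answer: 29773652633/1244250 ≈ 23929.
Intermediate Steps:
A(S) = 1 (A(S) = (2*S)/((2*S)) = (2*S)*(1/(2*S)) = 1)
((-6579 + 12196)/(5510 - 5405))/(-11850) + (6270 + 17659)/A(-2) = ((-6579 + 12196)/(5510 - 5405))/(-11850) + (6270 + 17659)/1 = (5617/105)*(-1/11850) + 23929*1 = (5617*(1/105))*(-1/11850) + 23929 = (5617/105)*(-1/11850) + 23929 = -5617/1244250 + 23929 = 29773652633/1244250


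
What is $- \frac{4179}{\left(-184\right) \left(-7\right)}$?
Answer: $- \frac{597}{184} \approx -3.2446$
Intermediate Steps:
$- \frac{4179}{\left(-184\right) \left(-7\right)} = - \frac{4179}{1288} = \left(-4179\right) \frac{1}{1288} = - \frac{597}{184}$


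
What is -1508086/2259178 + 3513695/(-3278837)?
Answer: -6441415309346/3703738207993 ≈ -1.7392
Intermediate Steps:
-1508086/2259178 + 3513695/(-3278837) = -1508086*1/2259178 + 3513695*(-1/3278837) = -754043/1129589 - 3513695/3278837 = -6441415309346/3703738207993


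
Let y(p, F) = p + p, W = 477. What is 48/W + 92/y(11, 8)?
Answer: 7490/1749 ≈ 4.2824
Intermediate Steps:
y(p, F) = 2*p
48/W + 92/y(11, 8) = 48/477 + 92/((2*11)) = 48*(1/477) + 92/22 = 16/159 + 92*(1/22) = 16/159 + 46/11 = 7490/1749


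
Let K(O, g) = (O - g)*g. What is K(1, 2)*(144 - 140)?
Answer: -8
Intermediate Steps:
K(O, g) = g*(O - g)
K(1, 2)*(144 - 140) = (2*(1 - 1*2))*(144 - 140) = (2*(1 - 2))*4 = (2*(-1))*4 = -2*4 = -8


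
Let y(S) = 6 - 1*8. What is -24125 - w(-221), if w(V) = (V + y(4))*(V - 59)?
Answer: -86565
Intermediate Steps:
y(S) = -2 (y(S) = 6 - 8 = -2)
w(V) = (-59 + V)*(-2 + V) (w(V) = (V - 2)*(V - 59) = (-2 + V)*(-59 + V) = (-59 + V)*(-2 + V))
-24125 - w(-221) = -24125 - (118 + (-221)² - 61*(-221)) = -24125 - (118 + 48841 + 13481) = -24125 - 1*62440 = -24125 - 62440 = -86565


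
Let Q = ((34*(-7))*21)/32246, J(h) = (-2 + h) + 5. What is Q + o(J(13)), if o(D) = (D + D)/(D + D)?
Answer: 13624/16123 ≈ 0.84500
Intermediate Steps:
J(h) = 3 + h
o(D) = 1 (o(D) = (2*D)/((2*D)) = (2*D)*(1/(2*D)) = 1)
Q = -2499/16123 (Q = -238*21*(1/32246) = -4998*1/32246 = -2499/16123 ≈ -0.15500)
Q + o(J(13)) = -2499/16123 + 1 = 13624/16123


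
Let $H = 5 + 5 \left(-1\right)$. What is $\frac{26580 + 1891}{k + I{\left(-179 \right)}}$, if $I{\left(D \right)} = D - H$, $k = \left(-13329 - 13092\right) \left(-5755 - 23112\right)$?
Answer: $\frac{28471}{762694828} \approx 3.733 \cdot 10^{-5}$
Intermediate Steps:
$H = 0$ ($H = 5 - 5 = 0$)
$k = 762695007$ ($k = \left(-26421\right) \left(-28867\right) = 762695007$)
$I{\left(D \right)} = D$ ($I{\left(D \right)} = D - 0 = D + 0 = D$)
$\frac{26580 + 1891}{k + I{\left(-179 \right)}} = \frac{26580 + 1891}{762695007 - 179} = \frac{28471}{762694828}$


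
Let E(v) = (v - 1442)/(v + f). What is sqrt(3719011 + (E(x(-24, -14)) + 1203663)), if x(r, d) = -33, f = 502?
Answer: 71*sqrt(214797779)/469 ≈ 2218.7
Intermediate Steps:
E(v) = (-1442 + v)/(502 + v) (E(v) = (v - 1442)/(v + 502) = (-1442 + v)/(502 + v))
sqrt(3719011 + (E(x(-24, -14)) + 1203663)) = sqrt(3719011 + ((-1442 - 33)/(502 - 33) + 1203663)) = sqrt(3719011 + (-1475/469 + 1203663)) = sqrt(3719011 + 564516472/469) = sqrt(2308732631/469) = 71*sqrt(214797779)/469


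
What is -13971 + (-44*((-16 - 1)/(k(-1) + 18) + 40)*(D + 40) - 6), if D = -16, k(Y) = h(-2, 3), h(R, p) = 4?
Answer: -55401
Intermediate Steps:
k(Y) = 4
-13971 + (-44*((-16 - 1)/(k(-1) + 18) + 40)*(D + 40) - 6) = -13971 + (-44*((-16 - 1)/(4 + 18) + 40)*(-16 + 40) - 6) = -13971 + (-44*(-17/22 + 40)*24 - 6) = -13971 + (-1726*24 - 6) = -13971 + (-44*10356/11 - 6) = -13971 + (-41424 - 6) = -13971 - 41430 = -55401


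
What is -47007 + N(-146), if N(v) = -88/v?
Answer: -3431467/73 ≈ -47006.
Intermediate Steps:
-47007 + N(-146) = -47007 - 88/(-146) = -47007 - 88*(-1/146) = -47007 + 44/73 = -3431467/73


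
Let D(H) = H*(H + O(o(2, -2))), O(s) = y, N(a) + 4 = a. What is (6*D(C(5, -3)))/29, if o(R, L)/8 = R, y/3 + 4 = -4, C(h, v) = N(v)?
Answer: 1302/29 ≈ 44.897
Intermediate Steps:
N(a) = -4 + a
C(h, v) = -4 + v
y = -24 (y = -12 + 3*(-4) = -12 - 12 = -24)
o(R, L) = 8*R
O(s) = -24
D(H) = H*(-24 + H) (D(H) = H*(H - 24) = H*(-24 + H))
(6*D(C(5, -3)))/29 = (6*((-4 - 3)*(-24 + (-4 - 3))))/29 = (6*(-7*(-24 - 7)))*(1/29) = (6*(-7*(-31)))*(1/29) = (6*217)*(1/29) = 1302*(1/29) = 1302/29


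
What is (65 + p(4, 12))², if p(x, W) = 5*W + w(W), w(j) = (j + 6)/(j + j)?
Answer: 253009/16 ≈ 15813.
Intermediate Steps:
w(j) = (6 + j)/(2*j) (w(j) = (6 + j)/((2*j)) = (6 + j)*(1/(2*j)) = (6 + j)/(2*j))
p(x, W) = 5*W + (6 + W)/(2*W)
(65 + p(4, 12))² = (65 + (½ + 3/12 + 5*12))² = (65 + (½ + 3*(1/12) + 60))² = (65 + (½ + ¼ + 60))² = (65 + 243/4)² = (503/4)² = 253009/16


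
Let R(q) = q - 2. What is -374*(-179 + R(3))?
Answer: 66572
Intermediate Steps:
R(q) = -2 + q
-374*(-179 + R(3)) = -374*(-179 + (-2 + 3)) = -374*(-179 + 1) = -374*(-178) = 66572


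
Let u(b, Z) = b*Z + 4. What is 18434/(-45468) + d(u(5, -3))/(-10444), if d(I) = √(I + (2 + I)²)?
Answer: -9217/22734 - √70/10444 ≈ -0.40623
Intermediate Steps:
u(b, Z) = 4 + Z*b (u(b, Z) = Z*b + 4 = 4 + Z*b)
18434/(-45468) + d(u(5, -3))/(-10444) = 18434/(-45468) + √((4 - 3*5) + (2 + (4 - 3*5))²)/(-10444) = 18434*(-1/45468) + √((4 - 15) + (2 + (4 - 15))²)*(-1/10444) = -9217/22734 + √(-11 + (2 - 11)²)*(-1/10444) = -9217/22734 + √(-11 + (-9)²)*(-1/10444) = -9217/22734 + √(-11 + 81)*(-1/10444) = -9217/22734 + √70*(-1/10444) = -9217/22734 - √70/10444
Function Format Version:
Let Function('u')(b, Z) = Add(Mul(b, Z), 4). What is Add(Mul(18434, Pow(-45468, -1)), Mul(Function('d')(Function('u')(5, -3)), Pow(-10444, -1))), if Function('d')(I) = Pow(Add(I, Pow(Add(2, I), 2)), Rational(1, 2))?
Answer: Add(Rational(-9217, 22734), Mul(Rational(-1, 10444), Pow(70, Rational(1, 2)))) ≈ -0.40623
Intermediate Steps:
Function('u')(b, Z) = Add(4, Mul(Z, b)) (Function('u')(b, Z) = Add(Mul(Z, b), 4) = Add(4, Mul(Z, b)))
Add(Mul(18434, Pow(-45468, -1)), Mul(Function('d')(Function('u')(5, -3)), Pow(-10444, -1))) = Add(Mul(18434, Pow(-45468, -1)), Mul(Pow(Add(Add(4, Mul(-3, 5)), Pow(Add(2, Add(4, Mul(-3, 5))), 2)), Rational(1, 2)), Pow(-10444, -1))) = Add(Mul(18434, Rational(-1, 45468)), Mul(Pow(Add(Add(4, -15), Pow(Add(2, Add(4, -15)), 2)), Rational(1, 2)), Rational(-1, 10444))) = Add(Rational(-9217, 22734), Mul(Pow(Add(-11, Pow(Add(2, -11), 2)), Rational(1, 2)), Rational(-1, 10444))) = Add(Rational(-9217, 22734), Mul(Pow(Add(-11, Pow(-9, 2)), Rational(1, 2)), Rational(-1, 10444))) = Add(Rational(-9217, 22734), Mul(Pow(Add(-11, 81), Rational(1, 2)), Rational(-1, 10444))) = Add(Rational(-9217, 22734), Mul(Pow(70, Rational(1, 2)), Rational(-1, 10444))) = Add(Rational(-9217, 22734), Mul(Rational(-1, 10444), Pow(70, Rational(1, 2))))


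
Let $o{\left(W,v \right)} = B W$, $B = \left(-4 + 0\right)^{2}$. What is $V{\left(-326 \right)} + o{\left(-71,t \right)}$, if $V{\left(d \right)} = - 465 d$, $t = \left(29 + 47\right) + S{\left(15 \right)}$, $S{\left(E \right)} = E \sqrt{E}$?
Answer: $150454$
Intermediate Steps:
$S{\left(E \right)} = E^{\frac{3}{2}}$
$t = 76 + 15 \sqrt{15}$ ($t = \left(29 + 47\right) + 15^{\frac{3}{2}} = 76 + 15 \sqrt{15} \approx 134.09$)
$B = 16$ ($B = \left(-4\right)^{2} = 16$)
$o{\left(W,v \right)} = 16 W$
$V{\left(-326 \right)} + o{\left(-71,t \right)} = \left(-465\right) \left(-326\right) + 16 \left(-71\right) = 151590 - 1136 = 150454$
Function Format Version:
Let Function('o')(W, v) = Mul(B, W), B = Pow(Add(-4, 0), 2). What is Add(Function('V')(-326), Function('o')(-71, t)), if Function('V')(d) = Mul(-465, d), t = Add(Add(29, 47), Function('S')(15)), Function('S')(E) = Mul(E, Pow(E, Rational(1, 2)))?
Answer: 150454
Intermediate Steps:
Function('S')(E) = Pow(E, Rational(3, 2))
t = Add(76, Mul(15, Pow(15, Rational(1, 2)))) (t = Add(Add(29, 47), Pow(15, Rational(3, 2))) = Add(76, Mul(15, Pow(15, Rational(1, 2)))) ≈ 134.09)
B = 16 (B = Pow(-4, 2) = 16)
Function('o')(W, v) = Mul(16, W)
Add(Function('V')(-326), Function('o')(-71, t)) = Add(Mul(-465, -326), Mul(16, -71)) = Add(151590, -1136) = 150454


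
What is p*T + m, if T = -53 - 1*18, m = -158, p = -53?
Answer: 3605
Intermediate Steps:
T = -71 (T = -53 - 18 = -71)
p*T + m = -53*(-71) - 158 = 3763 - 158 = 3605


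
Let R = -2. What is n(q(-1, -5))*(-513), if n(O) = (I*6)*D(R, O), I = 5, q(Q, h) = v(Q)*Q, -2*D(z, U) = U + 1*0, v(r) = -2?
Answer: 15390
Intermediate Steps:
D(z, U) = -U/2 (D(z, U) = -(U + 1*0)/2 = -(U + 0)/2 = -U/2)
q(Q, h) = -2*Q
n(O) = -15*O (n(O) = (5*6)*(-O/2) = 30*(-O/2) = -15*O)
n(q(-1, -5))*(-513) = -(-30)*(-1)*(-513) = -15*2*(-513) = -30*(-513) = 15390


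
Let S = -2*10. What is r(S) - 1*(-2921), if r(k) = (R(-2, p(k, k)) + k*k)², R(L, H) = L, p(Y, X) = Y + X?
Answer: 161325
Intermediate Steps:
p(Y, X) = X + Y
S = -20
r(k) = (-2 + k²)² (r(k) = (-2 + k*k)² = (-2 + k²)²)
r(S) - 1*(-2921) = (-2 + (-20)²)² - 1*(-2921) = (-2 + 400)² + 2921 = 398² + 2921 = 158404 + 2921 = 161325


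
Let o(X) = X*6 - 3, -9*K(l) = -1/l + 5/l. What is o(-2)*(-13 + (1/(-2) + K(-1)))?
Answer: 1175/6 ≈ 195.83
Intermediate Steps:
K(l) = -4/(9*l) (K(l) = -(-1/l + 5/l)/9 = -4/(9*l))
o(X) = -3 + 6*X (o(X) = 6*X - 3 = -3 + 6*X)
o(-2)*(-13 + (1/(-2) + K(-1))) = (-3 + 6*(-2))*(-13 + (1/(-2) - 4/9/(-1))) = (-3 - 12)*(-13 + (-½ - 4/9*(-1))) = -15*(-13 + (-½ + 4/9)) = -15*(-13 - 1/18) = -15*(-235/18) = 1175/6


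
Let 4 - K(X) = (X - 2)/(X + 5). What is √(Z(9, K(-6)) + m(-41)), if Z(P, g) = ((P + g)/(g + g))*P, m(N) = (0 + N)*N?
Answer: √26806/4 ≈ 40.931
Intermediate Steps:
K(X) = 4 - (-2 + X)/(5 + X) (K(X) = 4 - (X - 2)/(X + 5) = 4 - (-2 + X)/(5 + X))
m(N) = N² (m(N) = N*N = N²)
Z(P, g) = P*(P + g)/(2*g) (Z(P, g) = ((P + g)/((2*g)))*P = ((P + g)*(1/(2*g)))*P = ((P + g)/(2*g))*P = P*(P + g)/(2*g))
√(Z(9, K(-6)) + m(-41)) = √((½)*9*(9 + (22 + 3*(-6))/(5 - 6))/((22 + 3*(-6))/(5 - 6)) + (-41)²) = √((½)*9*(9 + (22 - 18)/(-1))/((22 - 18)/(-1)) + 1681) = √((½)*9*(9 - 1*4)/(-1*4) + 1681) = √((½)*9*(9 - 4)/(-4) + 1681) = √((½)*9*(-¼)*5 + 1681) = √(-45/8 + 1681) = √(13403/8) = √26806/4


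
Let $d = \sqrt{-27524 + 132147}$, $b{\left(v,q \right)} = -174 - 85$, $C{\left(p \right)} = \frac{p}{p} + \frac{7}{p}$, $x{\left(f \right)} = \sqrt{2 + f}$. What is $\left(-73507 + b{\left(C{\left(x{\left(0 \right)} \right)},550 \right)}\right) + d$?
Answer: $-73766 + \sqrt{104623} \approx -73443.0$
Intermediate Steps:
$C{\left(p \right)} = 1 + \frac{7}{p}$
$b{\left(v,q \right)} = -259$ ($b{\left(v,q \right)} = -174 - 85 = -259$)
$d = \sqrt{104623} \approx 323.45$
$\left(-73507 + b{\left(C{\left(x{\left(0 \right)} \right)},550 \right)}\right) + d = \left(-73507 - 259\right) + \sqrt{104623} = -73766 + \sqrt{104623}$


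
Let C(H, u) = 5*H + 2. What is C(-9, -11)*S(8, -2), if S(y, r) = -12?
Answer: 516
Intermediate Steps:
C(H, u) = 2 + 5*H
C(-9, -11)*S(8, -2) = (2 + 5*(-9))*(-12) = (2 - 45)*(-12) = -43*(-12) = 516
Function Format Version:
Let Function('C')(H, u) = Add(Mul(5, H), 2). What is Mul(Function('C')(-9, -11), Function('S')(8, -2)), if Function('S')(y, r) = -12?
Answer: 516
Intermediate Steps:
Function('C')(H, u) = Add(2, Mul(5, H))
Mul(Function('C')(-9, -11), Function('S')(8, -2)) = Mul(Add(2, Mul(5, -9)), -12) = Mul(Add(2, -45), -12) = Mul(-43, -12) = 516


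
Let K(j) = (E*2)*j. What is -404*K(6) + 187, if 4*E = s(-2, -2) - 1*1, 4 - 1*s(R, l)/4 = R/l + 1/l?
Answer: -15569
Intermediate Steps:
s(R, l) = 16 - 4/l - 4*R/l (s(R, l) = 16 - 4*(R/l + 1/l) = 16 - 4*(1/l + R/l) = 16 + (-4/l - 4*R/l) = 16 - 4/l - 4*R/l)
E = 13/4 (E = (4*(-1 - 1*(-2) + 4*(-2))/(-2) - 1*1)/4 = (4*(-½)*(-1 + 2 - 8) - 1)/4 = (4*(-½)*(-7) - 1)/4 = (14 - 1)/4 = (¼)*13 = 13/4 ≈ 3.2500)
K(j) = 13*j/2 (K(j) = ((13/4)*2)*j = 13*j/2)
-404*K(6) + 187 = -2626*6 + 187 = -404*39 + 187 = -15756 + 187 = -15569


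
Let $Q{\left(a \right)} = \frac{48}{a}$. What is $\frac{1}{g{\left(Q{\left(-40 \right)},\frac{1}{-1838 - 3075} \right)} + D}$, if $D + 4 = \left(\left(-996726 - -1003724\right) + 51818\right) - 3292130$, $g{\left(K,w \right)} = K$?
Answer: $- \frac{5}{16166596} \approx -3.0928 \cdot 10^{-7}$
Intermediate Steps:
$D = -3233318$ ($D = -4 + \left(\left(\left(-996726 - -1003724\right) + 51818\right) - 3292130\right) = -4 + \left(\left(\left(-996726 + 1003724\right) + 51818\right) - 3292130\right) = -4 + \left(\left(6998 + 51818\right) - 3292130\right) = -4 + \left(58816 - 3292130\right) = -4 - 3233314 = -3233318$)
$\frac{1}{g{\left(Q{\left(-40 \right)},\frac{1}{-1838 - 3075} \right)} + D} = \frac{1}{\frac{48}{-40} - 3233318} = \frac{1}{48 \left(- \frac{1}{40}\right) - 3233318} = \frac{1}{- \frac{6}{5} - 3233318} = \frac{1}{- \frac{16166596}{5}} = - \frac{5}{16166596}$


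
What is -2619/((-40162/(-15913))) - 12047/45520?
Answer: -948791021527/914087120 ≈ -1038.0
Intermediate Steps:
-2619/((-40162/(-15913))) - 12047/45520 = -2619/((-40162*(-1/15913))) - 12047*1/45520 = -2619/40162/15913 - 12047/45520 = -2619*15913/40162 - 12047/45520 = -41676147/40162 - 12047/45520 = -948791021527/914087120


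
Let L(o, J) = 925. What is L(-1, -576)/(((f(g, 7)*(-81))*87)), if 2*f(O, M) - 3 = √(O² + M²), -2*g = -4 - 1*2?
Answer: 1850/115101 - 1850*√58/345303 ≈ -0.024730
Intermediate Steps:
g = 3 (g = -(-4 - 1*2)/2 = -(-4 - 2)/2 = -½*(-6) = 3)
f(O, M) = 3/2 + √(M² + O²)/2 (f(O, M) = 3/2 + √(O² + M²)/2 = 3/2 + √(M² + O²)/2)
L(-1, -576)/(((f(g, 7)*(-81))*87)) = 925/((((3/2 + √(7² + 3²)/2)*(-81))*87)) = 925/((((3/2 + √(49 + 9)/2)*(-81))*87)) = 925/((((3/2 + √58/2)*(-81))*87)) = 925/(((-243/2 - 81*√58/2)*87)) = 925/(-21141/2 - 7047*√58/2)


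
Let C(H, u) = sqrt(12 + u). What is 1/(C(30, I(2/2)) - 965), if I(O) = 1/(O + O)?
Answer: -386/372485 - sqrt(2)/372485 ≈ -0.0010401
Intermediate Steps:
I(O) = 1/(2*O)
1/(C(30, I(2/2)) - 965) = 1/(sqrt(12 + 1/(2*((2/2)))) - 965) = 1/(sqrt(12 + 1/(2*((2*(1/2))))) - 965) = 1/(sqrt(12 + (1/2)/1) - 965) = 1/(sqrt(12 + (1/2)*1) - 965) = 1/(sqrt(12 + 1/2) - 965) = 1/(sqrt(25/2) - 965) = 1/(5*sqrt(2)/2 - 965) = 1/(-965 + 5*sqrt(2)/2)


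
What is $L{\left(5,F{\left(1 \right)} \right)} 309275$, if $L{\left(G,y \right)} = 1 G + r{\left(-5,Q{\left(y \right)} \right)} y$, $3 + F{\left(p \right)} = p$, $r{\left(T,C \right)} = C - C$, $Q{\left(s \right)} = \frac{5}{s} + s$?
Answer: $1546375$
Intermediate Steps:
$Q{\left(s \right)} = s + \frac{5}{s}$
$r{\left(T,C \right)} = 0$
$F{\left(p \right)} = -3 + p$
$L{\left(G,y \right)} = G$ ($L{\left(G,y \right)} = 1 G + 0 y = G + 0 = G$)
$L{\left(5,F{\left(1 \right)} \right)} 309275 = 5 \cdot 309275 = 1546375$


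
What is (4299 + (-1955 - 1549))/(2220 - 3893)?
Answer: -795/1673 ≈ -0.47519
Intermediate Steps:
(4299 + (-1955 - 1549))/(2220 - 3893) = (4299 - 3504)/(-1673) = 795*(-1/1673) = -795/1673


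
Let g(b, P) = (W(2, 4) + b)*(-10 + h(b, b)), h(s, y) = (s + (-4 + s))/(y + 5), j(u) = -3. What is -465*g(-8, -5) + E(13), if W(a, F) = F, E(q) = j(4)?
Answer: -6203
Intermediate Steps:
E(q) = -3
h(s, y) = (-4 + 2*s)/(5 + y)
g(b, P) = (-10 + 2*(-2 + b)/(5 + b))*(4 + b) (g(b, P) = (4 + b)*(-10 + 2*(-2 + b)/(5 + b)) = (-10 + 2*(-2 + b)/(5 + b))*(4 + b))
-465*g(-8, -5) + E(13) = -930*(-108 - 43*(-8) - 4*(-8)²)/(5 - 8) - 3 = -930*(-108 + 344 - 4*64)/(-3) - 3 = -930*(-1)*(-108 + 344 - 256)/3 - 3 = -930*(-1)*(-20)/3 - 3 = -465*40/3 - 3 = -6200 - 3 = -6203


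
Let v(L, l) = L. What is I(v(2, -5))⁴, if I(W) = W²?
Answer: 256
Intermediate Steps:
I(v(2, -5))⁴ = (2²)⁴ = 4⁴ = 256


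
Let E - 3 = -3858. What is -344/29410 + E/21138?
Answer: -20107837/103611430 ≈ -0.19407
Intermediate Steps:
E = -3855 (E = 3 - 3858 = -3855)
-344/29410 + E/21138 = -344/29410 - 3855/21138 = -344*1/29410 - 3855*1/21138 = -172/14705 - 1285/7046 = -20107837/103611430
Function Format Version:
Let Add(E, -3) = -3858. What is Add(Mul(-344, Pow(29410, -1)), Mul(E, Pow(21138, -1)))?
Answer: Rational(-20107837, 103611430) ≈ -0.19407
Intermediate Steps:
E = -3855 (E = Add(3, -3858) = -3855)
Add(Mul(-344, Pow(29410, -1)), Mul(E, Pow(21138, -1))) = Add(Mul(-344, Pow(29410, -1)), Mul(-3855, Pow(21138, -1))) = Add(Mul(-344, Rational(1, 29410)), Mul(-3855, Rational(1, 21138))) = Add(Rational(-172, 14705), Rational(-1285, 7046)) = Rational(-20107837, 103611430)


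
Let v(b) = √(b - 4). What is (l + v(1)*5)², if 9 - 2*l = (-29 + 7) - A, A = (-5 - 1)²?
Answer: 4189/4 + 335*I*√3 ≈ 1047.3 + 580.24*I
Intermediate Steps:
A = 36 (A = (-6)² = 36)
v(b) = √(-4 + b)
l = 67/2 (l = 9/2 - ((-29 + 7) - 1*36)/2 = 9/2 - (-22 - 36)/2 = 9/2 - ½*(-58) = 9/2 + 29 = 67/2 ≈ 33.500)
(l + v(1)*5)² = (67/2 + √(-4 + 1)*5)² = (67/2 + √(-3)*5)² = (67/2 + (I*√3)*5)² = (67/2 + 5*I*√3)²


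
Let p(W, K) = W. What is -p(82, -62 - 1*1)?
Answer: -82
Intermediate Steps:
-p(82, -62 - 1*1) = -1*82 = -82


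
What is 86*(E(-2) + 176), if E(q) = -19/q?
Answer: 15953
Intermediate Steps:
86*(E(-2) + 176) = 86*(-19/(-2) + 176) = 86*(-19*(-1/2) + 176) = 86*(19/2 + 176) = 86*(371/2) = 15953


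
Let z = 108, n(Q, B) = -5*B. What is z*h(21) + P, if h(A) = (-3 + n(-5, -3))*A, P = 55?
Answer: 27271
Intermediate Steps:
h(A) = 12*A (h(A) = (-3 - 5*(-3))*A = (-3 + 15)*A = 12*A)
z*h(21) + P = 108*(12*21) + 55 = 108*252 + 55 = 27216 + 55 = 27271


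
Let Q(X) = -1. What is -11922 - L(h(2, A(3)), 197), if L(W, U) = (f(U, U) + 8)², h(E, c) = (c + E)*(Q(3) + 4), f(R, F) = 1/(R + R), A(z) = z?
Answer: -1860665001/155236 ≈ -11986.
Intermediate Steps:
f(R, F) = 1/(2*R)
h(E, c) = 3*E + 3*c (h(E, c) = (c + E)*(-1 + 4) = (E + c)*3 = 3*E + 3*c)
L(W, U) = (8 + 1/(2*U))² (L(W, U) = (1/(2*U) + 8)² = (8 + 1/(2*U))²)
-11922 - L(h(2, A(3)), 197) = -11922 - (1 + 16*197)²/(4*197²) = -11922 - (1 + 3152)²/(4*38809) = -11922 - 3153²/(4*38809) = -11922 - 9941409/(4*38809) = -11922 - 1*9941409/155236 = -11922 - 9941409/155236 = -1860665001/155236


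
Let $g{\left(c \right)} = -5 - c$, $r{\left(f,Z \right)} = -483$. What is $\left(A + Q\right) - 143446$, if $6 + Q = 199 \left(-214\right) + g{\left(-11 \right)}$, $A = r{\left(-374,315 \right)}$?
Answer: $-186515$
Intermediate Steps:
$A = -483$
$Q = -42586$ ($Q = -6 + \left(199 \left(-214\right) - -6\right) = -6 + \left(-42586 + \left(-5 + 11\right)\right) = -6 + \left(-42586 + 6\right) = -6 - 42580 = -42586$)
$\left(A + Q\right) - 143446 = \left(-483 - 42586\right) - 143446 = -43069 - 143446 = -186515$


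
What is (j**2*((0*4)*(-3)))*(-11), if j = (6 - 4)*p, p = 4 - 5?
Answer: 0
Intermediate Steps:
p = -1
j = -2 (j = (6 - 4)*(-1) = 2*(-1) = -2)
(j**2*((0*4)*(-3)))*(-11) = ((-2)**2*((0*4)*(-3)))*(-11) = (4*(0*(-3)))*(-11) = (4*0)*(-11) = 0*(-11) = 0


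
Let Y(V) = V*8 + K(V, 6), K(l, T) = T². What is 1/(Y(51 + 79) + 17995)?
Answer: 1/19071 ≈ 5.2436e-5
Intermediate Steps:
Y(V) = 36 + 8*V (Y(V) = V*8 + 6² = 8*V + 36 = 36 + 8*V)
1/(Y(51 + 79) + 17995) = 1/((36 + 8*(51 + 79)) + 17995) = 1/((36 + 8*130) + 17995) = 1/((36 + 1040) + 17995) = 1/(1076 + 17995) = 1/19071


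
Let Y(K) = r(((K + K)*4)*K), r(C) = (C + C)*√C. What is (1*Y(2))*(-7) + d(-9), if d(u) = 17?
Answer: 17 - 1792*√2 ≈ -2517.3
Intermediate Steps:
r(C) = 2*C^(3/2) (r(C) = (2*C)*√C = 2*C^(3/2))
Y(K) = 32*√2*(K²)^(3/2) (Y(K) = 2*(((K + K)*4)*K)^(3/2) = 2*(((2*K)*4)*K)^(3/2) = 2*((8*K)*K)^(3/2) = 2*(8*K²)^(3/2) = 2*(16*√2*(K²)^(3/2)) = 32*√2*(K²)^(3/2))
(1*Y(2))*(-7) + d(-9) = (1*(32*√2*(2²)^(3/2)))*(-7) + 17 = (1*(32*√2*4^(3/2)))*(-7) + 17 = (1*(32*√2*8))*(-7) + 17 = (1*(256*√2))*(-7) + 17 = (256*√2)*(-7) + 17 = -1792*√2 + 17 = 17 - 1792*√2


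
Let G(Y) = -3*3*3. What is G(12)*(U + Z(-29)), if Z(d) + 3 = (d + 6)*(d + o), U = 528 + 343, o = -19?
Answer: -53244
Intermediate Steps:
U = 871
G(Y) = -27 (G(Y) = -9*3 = -27)
Z(d) = -3 + (-19 + d)*(6 + d) (Z(d) = -3 + (d + 6)*(d - 19) = -3 + (6 + d)*(-19 + d) = -3 + (-19 + d)*(6 + d))
G(12)*(U + Z(-29)) = -27*(871 + (-117 + (-29)² - 13*(-29))) = -27*(871 + (-117 + 841 + 377)) = -27*(871 + 1101) = -27*1972 = -53244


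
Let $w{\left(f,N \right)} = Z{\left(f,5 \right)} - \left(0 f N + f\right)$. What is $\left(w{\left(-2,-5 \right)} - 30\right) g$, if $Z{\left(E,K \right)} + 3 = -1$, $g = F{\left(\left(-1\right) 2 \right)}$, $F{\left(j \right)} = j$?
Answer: $64$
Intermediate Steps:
$g = -2$ ($g = \left(-1\right) 2 = -2$)
$Z{\left(E,K \right)} = -4$ ($Z{\left(E,K \right)} = -3 - 1 = -4$)
$w{\left(f,N \right)} = -4 - f$ ($w{\left(f,N \right)} = -4 - \left(0 f N + f\right) = -4 - \left(0 N + f\right) = -4 - \left(0 + f\right) = -4 - f$)
$\left(w{\left(-2,-5 \right)} - 30\right) g = \left(\left(-4 - -2\right) - 30\right) \left(-2\right) = \left(\left(-4 + 2\right) - 30\right) \left(-2\right) = \left(-2 - 30\right) \left(-2\right) = \left(-32\right) \left(-2\right) = 64$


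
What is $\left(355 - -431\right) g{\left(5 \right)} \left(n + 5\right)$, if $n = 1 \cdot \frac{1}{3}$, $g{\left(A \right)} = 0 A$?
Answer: $0$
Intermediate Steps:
$g{\left(A \right)} = 0$
$n = \frac{1}{3}$ ($n = 1 \cdot \frac{1}{3} = \frac{1}{3} \approx 0.33333$)
$\left(355 - -431\right) g{\left(5 \right)} \left(n + 5\right) = \left(355 - -431\right) 0 \left(\frac{1}{3} + 5\right) = \left(355 + 431\right) 0 \cdot \frac{16}{3} = 786 \cdot 0 = 0$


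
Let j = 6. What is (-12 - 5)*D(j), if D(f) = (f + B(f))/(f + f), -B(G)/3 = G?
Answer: 17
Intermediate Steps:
B(G) = -3*G
D(f) = -1 (D(f) = (f - 3*f)/(f + f) = (-2*f)/((2*f)) = (-2*f)*(1/(2*f)) = -1)
(-12 - 5)*D(j) = (-12 - 5)*(-1) = -17*(-1) = 17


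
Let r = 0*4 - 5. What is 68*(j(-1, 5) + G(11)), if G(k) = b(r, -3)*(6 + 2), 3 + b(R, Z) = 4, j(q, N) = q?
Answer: 476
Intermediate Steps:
r = -5 (r = 0 - 5 = -5)
b(R, Z) = 1 (b(R, Z) = -3 + 4 = 1)
G(k) = 8 (G(k) = 1*(6 + 2) = 1*8 = 8)
68*(j(-1, 5) + G(11)) = 68*(-1 + 8) = 68*7 = 476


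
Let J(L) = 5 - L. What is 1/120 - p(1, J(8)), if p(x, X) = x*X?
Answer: 361/120 ≈ 3.0083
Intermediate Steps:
p(x, X) = X*x
1/120 - p(1, J(8)) = 1/120 - (5 - 1*8) = 1/120 - (5 - 8) = 1/120 - (-3) = 1/120 - 1*(-3) = 1/120 + 3 = 361/120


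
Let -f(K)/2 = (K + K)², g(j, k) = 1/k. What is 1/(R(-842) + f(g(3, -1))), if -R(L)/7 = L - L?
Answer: -⅛ ≈ -0.12500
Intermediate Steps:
R(L) = 0 (R(L) = -7*(L - L) = -7*0 = 0)
f(K) = -8*K² (f(K) = -2*(K + K)² = -2*4*K² = -8*K²)
1/(R(-842) + f(g(3, -1))) = 1/(0 - 8*(1/(-1))²) = 1/(0 - 8*(-1)²) = 1/(0 - 8*1) = 1/(0 - 8) = 1/(-8) = -⅛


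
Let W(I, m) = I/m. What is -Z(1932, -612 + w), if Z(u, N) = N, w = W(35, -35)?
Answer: 613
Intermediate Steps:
w = -1 (w = 35/(-35) = 35*(-1/35) = -1)
-Z(1932, -612 + w) = -(-612 - 1) = -1*(-613) = 613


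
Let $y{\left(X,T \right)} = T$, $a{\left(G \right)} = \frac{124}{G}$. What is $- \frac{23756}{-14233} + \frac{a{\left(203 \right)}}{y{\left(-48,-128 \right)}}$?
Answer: $\frac{153877753}{92457568} \approx 1.6643$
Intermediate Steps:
$- \frac{23756}{-14233} + \frac{a{\left(203 \right)}}{y{\left(-48,-128 \right)}} = - \frac{23756}{-14233} + \frac{124 \cdot \frac{1}{203}}{-128} = \left(-23756\right) \left(- \frac{1}{14233}\right) + 124 \cdot \frac{1}{203} \left(- \frac{1}{128}\right) = \frac{23756}{14233} + \frac{124}{203} \left(- \frac{1}{128}\right) = \frac{23756}{14233} - \frac{31}{6496} = \frac{153877753}{92457568}$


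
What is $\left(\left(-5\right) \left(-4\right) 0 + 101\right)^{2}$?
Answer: $10201$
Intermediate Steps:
$\left(\left(-5\right) \left(-4\right) 0 + 101\right)^{2} = \left(20 \cdot 0 + 101\right)^{2} = \left(0 + 101\right)^{2} = 101^{2} = 10201$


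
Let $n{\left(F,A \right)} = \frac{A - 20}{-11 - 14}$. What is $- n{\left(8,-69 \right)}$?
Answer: $- \frac{89}{25} \approx -3.56$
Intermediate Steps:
$n{\left(F,A \right)} = \frac{4}{5} - \frac{A}{25}$ ($n{\left(F,A \right)} = \frac{-20 + A}{-25} = \left(-20 + A\right) \left(- \frac{1}{25}\right) = \frac{4}{5} - \frac{A}{25}$)
$- n{\left(8,-69 \right)} = - (\frac{4}{5} - - \frac{69}{25}) = - (\frac{4}{5} + \frac{69}{25}) = \left(-1\right) \frac{89}{25} = - \frac{89}{25}$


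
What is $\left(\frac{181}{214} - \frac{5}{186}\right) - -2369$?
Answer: $\frac{23582068}{9951} \approx 2369.8$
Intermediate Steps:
$\left(\frac{181}{214} - \frac{5}{186}\right) - -2369 = \left(181 \cdot \frac{1}{214} - \frac{5}{186}\right) + 2369 = \left(\frac{181}{214} - \frac{5}{186}\right) + 2369 = \frac{8149}{9951} + 2369 = \frac{23582068}{9951}$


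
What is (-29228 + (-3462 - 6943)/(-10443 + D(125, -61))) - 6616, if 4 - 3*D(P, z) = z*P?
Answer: -56631439/1580 ≈ -35843.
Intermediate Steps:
D(P, z) = 4/3 - P*z/3 (D(P, z) = 4/3 - z*P/3 = 4/3 - P*z/3)
(-29228 + (-3462 - 6943)/(-10443 + D(125, -61))) - 6616 = (-29228 + (-3462 - 6943)/(-10443 + (4/3 - 1/3*125*(-61)))) - 6616 = (-29228 - 10405/(-10443 + (4/3 + 7625/3))) - 6616 = (-29228 - 10405/(-10443 + 2543)) - 6616 = (-29228 - 10405/(-7900)) - 6616 = (-29228 - 10405*(-1/7900)) - 6616 = (-29228 + 2081/1580) - 6616 = -46178159/1580 - 6616 = -56631439/1580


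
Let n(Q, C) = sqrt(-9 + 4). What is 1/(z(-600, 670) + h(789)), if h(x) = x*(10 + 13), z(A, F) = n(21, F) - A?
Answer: 18747/351450014 - I*sqrt(5)/351450014 ≈ 5.3342e-5 - 6.3624e-9*I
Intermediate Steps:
n(Q, C) = I*sqrt(5) (n(Q, C) = sqrt(-5) = I*sqrt(5))
z(A, F) = -A + I*sqrt(5) (z(A, F) = I*sqrt(5) - A = -A + I*sqrt(5))
h(x) = 23*x (h(x) = x*23 = 23*x)
1/(z(-600, 670) + h(789)) = 1/((-1*(-600) + I*sqrt(5)) + 23*789) = 1/((600 + I*sqrt(5)) + 18147) = 1/(18747 + I*sqrt(5))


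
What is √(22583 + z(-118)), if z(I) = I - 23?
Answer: 7*√458 ≈ 149.81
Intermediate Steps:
z(I) = -23 + I
√(22583 + z(-118)) = √(22583 + (-23 - 118)) = √(22583 - 141) = √22442 = 7*√458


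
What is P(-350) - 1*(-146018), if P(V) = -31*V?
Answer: 156868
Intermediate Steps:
P(-350) - 1*(-146018) = -31*(-350) - 1*(-146018) = 10850 + 146018 = 156868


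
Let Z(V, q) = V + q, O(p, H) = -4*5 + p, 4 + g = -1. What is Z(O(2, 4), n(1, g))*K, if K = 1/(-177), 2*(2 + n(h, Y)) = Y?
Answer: 15/118 ≈ 0.12712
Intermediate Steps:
g = -5 (g = -4 - 1 = -5)
n(h, Y) = -2 + Y/2
O(p, H) = -20 + p
K = -1/177 ≈ -0.0056497
Z(O(2, 4), n(1, g))*K = ((-20 + 2) + (-2 + (½)*(-5)))*(-1/177) = (-18 + (-2 - 5/2))*(-1/177) = (-18 - 9/2)*(-1/177) = -45/2*(-1/177) = 15/118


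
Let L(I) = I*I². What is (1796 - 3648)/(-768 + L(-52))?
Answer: 463/35344 ≈ 0.013100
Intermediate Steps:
L(I) = I³
(1796 - 3648)/(-768 + L(-52)) = (1796 - 3648)/(-768 + (-52)³) = -1852/(-768 - 140608) = -1852/(-141376) = -1852*(-1/141376) = 463/35344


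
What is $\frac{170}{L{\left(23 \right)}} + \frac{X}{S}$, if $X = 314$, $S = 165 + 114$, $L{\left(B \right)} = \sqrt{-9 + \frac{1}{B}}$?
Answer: $\frac{314}{279} - \frac{85 i \sqrt{4738}}{103} \approx 1.1254 - 56.804 i$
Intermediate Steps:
$S = 279$
$\frac{170}{L{\left(23 \right)}} + \frac{X}{S} = \frac{170}{\sqrt{-9 + \frac{1}{23}}} + \frac{314}{279} = \frac{170}{\sqrt{-9 + \frac{1}{23}}} + 314 \cdot \frac{1}{279} = \frac{170}{\sqrt{- \frac{206}{23}}} + \frac{314}{279} = \frac{170}{\frac{1}{23} i \sqrt{4738}} + \frac{314}{279} = 170 \left(- \frac{i \sqrt{4738}}{206}\right) + \frac{314}{279} = - \frac{85 i \sqrt{4738}}{103} + \frac{314}{279} = \frac{314}{279} - \frac{85 i \sqrt{4738}}{103}$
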